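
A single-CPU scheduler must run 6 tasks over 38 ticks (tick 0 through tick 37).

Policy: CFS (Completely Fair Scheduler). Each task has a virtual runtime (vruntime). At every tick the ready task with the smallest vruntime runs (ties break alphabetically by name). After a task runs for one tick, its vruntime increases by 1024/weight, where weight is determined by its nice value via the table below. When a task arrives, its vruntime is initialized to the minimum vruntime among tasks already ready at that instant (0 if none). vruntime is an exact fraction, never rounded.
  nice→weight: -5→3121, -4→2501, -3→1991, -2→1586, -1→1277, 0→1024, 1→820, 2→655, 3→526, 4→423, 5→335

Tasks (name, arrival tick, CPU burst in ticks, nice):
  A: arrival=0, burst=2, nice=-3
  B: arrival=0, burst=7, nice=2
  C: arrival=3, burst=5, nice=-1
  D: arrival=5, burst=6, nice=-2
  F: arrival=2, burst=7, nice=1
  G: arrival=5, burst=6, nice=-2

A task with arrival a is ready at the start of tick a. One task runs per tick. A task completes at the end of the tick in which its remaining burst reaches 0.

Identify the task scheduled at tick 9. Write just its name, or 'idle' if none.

running at tick 9 = F

t=0: vr[A=0 B=0] → run A
t=1: vr[A=1024/1991 B=0] → run B
t=2: vr[A=1024/1991 B=1024/655 F=1024/1991] → run A
t=3: vr[B=1024/655 C=1024/1991 F=1024/1991] → run C
t=4: vr[B=1024/655 C=3346432/2542507 F=1024/1991] → run F
t=5: vr[B=1024/655 C=3346432/2542507 D=3346432/2542507 F=719616/408155 G=3346432/2542507] → run C
t=6: vr[B=1024/655 C=5385216/2542507 D=3346432/2542507 F=719616/408155 G=3346432/2542507] → run D
t=7: vr[B=1024/655 C=5385216/2542507 D=3955484160/2016208051 F=719616/408155 G=3346432/2542507] → run G
t=8: vr[B=1024/655 C=5385216/2542507 D=3955484160/2016208051 F=719616/408155 G=3955484160/2016208051] → run B
t=9: vr[B=2048/655 C=5385216/2542507 D=3955484160/2016208051 F=719616/408155 G=3955484160/2016208051] → run F
t=10: vr[B=2048/655 C=5385216/2542507 D=3955484160/2016208051 F=1229312/408155 G=3955484160/2016208051] → run D
t=11: vr[B=2048/655 C=5385216/2542507 D=5257247744/2016208051 F=1229312/408155 G=3955484160/2016208051] → run G
t=12: vr[B=2048/655 C=5385216/2542507 D=5257247744/2016208051 F=1229312/408155 G=5257247744/2016208051] → run C
t=13: vr[B=2048/655 C=7424000/2542507 D=5257247744/2016208051 F=1229312/408155 G=5257247744/2016208051] → run D
t=14: vr[B=2048/655 C=7424000/2542507 D=6559011328/2016208051 F=1229312/408155 G=5257247744/2016208051] → run G
t=15: vr[B=2048/655 C=7424000/2542507 D=6559011328/2016208051 F=1229312/408155 G=6559011328/2016208051] → run C
t=16: vr[B=2048/655 C=9462784/2542507 D=6559011328/2016208051 F=1229312/408155 G=6559011328/2016208051] → run F
t=17: vr[B=2048/655 C=9462784/2542507 D=6559011328/2016208051 F=1739008/408155 G=6559011328/2016208051] → run B
t=18: vr[B=3072/655 C=9462784/2542507 D=6559011328/2016208051 F=1739008/408155 G=6559011328/2016208051] → run D
t=19: vr[B=3072/655 C=9462784/2542507 D=7860774912/2016208051 F=1739008/408155 G=6559011328/2016208051] → run G
t=20: vr[B=3072/655 C=9462784/2542507 D=7860774912/2016208051 F=1739008/408155 G=7860774912/2016208051] → run C
t=21: vr[B=3072/655 D=7860774912/2016208051 F=1739008/408155 G=7860774912/2016208051] → run D
t=22: vr[B=3072/655 D=9162538496/2016208051 F=1739008/408155 G=7860774912/2016208051] → run G
t=23: vr[B=3072/655 D=9162538496/2016208051 F=1739008/408155 G=9162538496/2016208051] → run F
t=24: vr[B=3072/655 D=9162538496/2016208051 F=2248704/408155 G=9162538496/2016208051] → run D
t=25: vr[B=3072/655 F=2248704/408155 G=9162538496/2016208051] → run G
t=26: vr[B=3072/655 F=2248704/408155] → run B
t=27: vr[B=4096/655 F=2248704/408155] → run F
t=28: vr[B=4096/655 F=551680/81631] → run B
t=29: vr[B=1024/131 F=551680/81631] → run F
t=30: vr[B=1024/131 F=3268096/408155] → run B
t=31: vr[B=6144/655 F=3268096/408155] → run F
t=32: vr[B=6144/655] → run B
t=33: (idle)
t=34: (idle)
t=35: (idle)
t=36: (idle)
t=37: (idle)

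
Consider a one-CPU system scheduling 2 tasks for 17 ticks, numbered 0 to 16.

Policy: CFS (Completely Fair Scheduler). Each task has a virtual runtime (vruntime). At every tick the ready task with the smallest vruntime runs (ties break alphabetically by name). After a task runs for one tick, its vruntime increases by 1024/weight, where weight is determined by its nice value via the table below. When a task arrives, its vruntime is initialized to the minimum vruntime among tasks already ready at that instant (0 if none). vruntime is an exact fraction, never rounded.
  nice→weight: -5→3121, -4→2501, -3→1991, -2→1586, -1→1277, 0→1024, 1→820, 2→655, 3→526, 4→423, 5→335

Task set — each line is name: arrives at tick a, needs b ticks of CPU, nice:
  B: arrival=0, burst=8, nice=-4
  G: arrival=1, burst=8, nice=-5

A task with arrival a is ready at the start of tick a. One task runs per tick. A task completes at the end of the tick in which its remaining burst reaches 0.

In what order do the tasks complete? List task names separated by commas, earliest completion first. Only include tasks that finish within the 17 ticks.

t=0: vr[B=0] → run B
t=1: vr[B=1024/2501 G=1024/2501] → run B
t=2: vr[B=2048/2501 G=1024/2501] → run G
t=3: vr[B=2048/2501 G=5756928/7805621] → run G
t=4: vr[B=2048/2501 G=8317952/7805621] → run B
t=5: vr[B=3072/2501 G=8317952/7805621] → run G
t=6: vr[B=3072/2501 G=10878976/7805621] → run B
t=7: vr[B=4096/2501 G=10878976/7805621] → run G
t=8: vr[B=4096/2501 G=13440000/7805621] → run B
t=9: vr[B=5120/2501 G=13440000/7805621] → run G
t=10: vr[B=5120/2501 G=16001024/7805621] → run B
t=11: vr[B=6144/2501 G=16001024/7805621] → run G
t=12: vr[B=6144/2501 G=18562048/7805621] → run G
t=13: vr[B=6144/2501 G=21123072/7805621] → run B
t=14: vr[B=7168/2501 G=21123072/7805621] → run G
t=15: vr[B=7168/2501] → run B
t=16: (idle)

completion order = G, B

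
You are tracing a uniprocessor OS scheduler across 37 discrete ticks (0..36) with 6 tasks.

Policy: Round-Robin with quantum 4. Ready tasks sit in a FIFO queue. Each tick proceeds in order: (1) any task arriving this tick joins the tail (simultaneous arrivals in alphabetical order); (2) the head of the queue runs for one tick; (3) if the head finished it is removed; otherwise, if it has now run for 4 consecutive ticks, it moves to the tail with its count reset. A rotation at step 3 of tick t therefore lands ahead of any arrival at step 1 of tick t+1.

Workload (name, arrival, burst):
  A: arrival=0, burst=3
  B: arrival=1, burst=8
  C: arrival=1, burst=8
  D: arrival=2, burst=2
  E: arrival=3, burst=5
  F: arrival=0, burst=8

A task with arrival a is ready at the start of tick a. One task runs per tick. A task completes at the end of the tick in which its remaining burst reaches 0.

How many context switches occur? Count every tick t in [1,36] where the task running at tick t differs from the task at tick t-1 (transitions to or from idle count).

context switches = 10

t=0: queue=[A,F] q_used=0 → run A
t=1: queue=[A,F,B,C] q_used=1 → run A
t=2: queue=[A,F,B,C,D] q_used=2 → run A
t=3: queue=[F,B,C,D,E] q_used=0 → run F
t=4: queue=[F,B,C,D,E] q_used=1 → run F
t=5: queue=[F,B,C,D,E] q_used=2 → run F
t=6: queue=[F,B,C,D,E] q_used=3 → run F
t=7: queue=[B,C,D,E,F] q_used=0 → run B
t=8: queue=[B,C,D,E,F] q_used=1 → run B
t=9: queue=[B,C,D,E,F] q_used=2 → run B
t=10: queue=[B,C,D,E,F] q_used=3 → run B
t=11: queue=[C,D,E,F,B] q_used=0 → run C
t=12: queue=[C,D,E,F,B] q_used=1 → run C
t=13: queue=[C,D,E,F,B] q_used=2 → run C
t=14: queue=[C,D,E,F,B] q_used=3 → run C
t=15: queue=[D,E,F,B,C] q_used=0 → run D
t=16: queue=[D,E,F,B,C] q_used=1 → run D
t=17: queue=[E,F,B,C] q_used=0 → run E
t=18: queue=[E,F,B,C] q_used=1 → run E
t=19: queue=[E,F,B,C] q_used=2 → run E
t=20: queue=[E,F,B,C] q_used=3 → run E
t=21: queue=[F,B,C,E] q_used=0 → run F
t=22: queue=[F,B,C,E] q_used=1 → run F
t=23: queue=[F,B,C,E] q_used=2 → run F
t=24: queue=[F,B,C,E] q_used=3 → run F
t=25: queue=[B,C,E] q_used=0 → run B
t=26: queue=[B,C,E] q_used=1 → run B
t=27: queue=[B,C,E] q_used=2 → run B
t=28: queue=[B,C,E] q_used=3 → run B
t=29: queue=[C,E] q_used=0 → run C
t=30: queue=[C,E] q_used=1 → run C
t=31: queue=[C,E] q_used=2 → run C
t=32: queue=[C,E] q_used=3 → run C
t=33: queue=[E] q_used=0 → run E
t=34: (idle)
t=35: (idle)
t=36: (idle)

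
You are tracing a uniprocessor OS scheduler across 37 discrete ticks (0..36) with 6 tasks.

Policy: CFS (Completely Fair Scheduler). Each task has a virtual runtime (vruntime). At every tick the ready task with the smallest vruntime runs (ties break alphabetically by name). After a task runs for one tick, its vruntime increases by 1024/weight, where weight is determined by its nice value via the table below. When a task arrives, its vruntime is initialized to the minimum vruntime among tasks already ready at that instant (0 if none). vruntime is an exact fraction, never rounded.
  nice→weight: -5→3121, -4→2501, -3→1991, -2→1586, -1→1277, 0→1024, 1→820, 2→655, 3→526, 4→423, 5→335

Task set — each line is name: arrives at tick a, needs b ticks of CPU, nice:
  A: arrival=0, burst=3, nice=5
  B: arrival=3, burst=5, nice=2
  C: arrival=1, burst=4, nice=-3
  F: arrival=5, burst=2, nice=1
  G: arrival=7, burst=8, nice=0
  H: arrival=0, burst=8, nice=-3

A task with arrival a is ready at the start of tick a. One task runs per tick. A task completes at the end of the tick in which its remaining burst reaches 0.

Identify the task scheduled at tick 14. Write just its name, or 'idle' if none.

t=0: vr[A=0 H=0] → run A
t=1: vr[A=1024/335 C=0 H=0] → run C
t=2: vr[A=1024/335 C=1024/1991 H=0] → run H
t=3: vr[A=1024/335 B=1024/1991 C=1024/1991 H=1024/1991] → run B
t=4: vr[A=1024/335 B=2709504/1304105 C=1024/1991 H=1024/1991] → run C
t=5: vr[A=1024/335 B=2709504/1304105 C=2048/1991 F=1024/1991 H=1024/1991] → run F
t=6: vr[A=1024/335 B=2709504/1304105 C=2048/1991 F=719616/408155 H=1024/1991] → run H
t=7: vr[A=1024/335 B=2709504/1304105 C=2048/1991 F=719616/408155 G=2048/1991 H=2048/1991] → run C
t=8: vr[A=1024/335 B=2709504/1304105 C=3072/1991 F=719616/408155 G=2048/1991 H=2048/1991] → run G
t=9: vr[A=1024/335 B=2709504/1304105 C=3072/1991 F=719616/408155 G=4039/1991 H=2048/1991] → run H
t=10: vr[A=1024/335 B=2709504/1304105 C=3072/1991 F=719616/408155 G=4039/1991 H=3072/1991] → run C
t=11: vr[A=1024/335 B=2709504/1304105 F=719616/408155 G=4039/1991 H=3072/1991] → run H
t=12: vr[A=1024/335 B=2709504/1304105 F=719616/408155 G=4039/1991 H=4096/1991] → run F
t=13: vr[A=1024/335 B=2709504/1304105 G=4039/1991 H=4096/1991] → run G
t=14: vr[A=1024/335 B=2709504/1304105 G=6030/1991 H=4096/1991] → run H
t=15: vr[A=1024/335 B=2709504/1304105 G=6030/1991 H=5120/1991] → run B
t=16: vr[A=1024/335 B=4748288/1304105 G=6030/1991 H=5120/1991] → run H
t=17: vr[A=1024/335 B=4748288/1304105 G=6030/1991 H=6144/1991] → run G
t=18: vr[A=1024/335 B=4748288/1304105 G=8021/1991 H=6144/1991] → run A
t=19: vr[A=2048/335 B=4748288/1304105 G=8021/1991 H=6144/1991] → run H
t=20: vr[A=2048/335 B=4748288/1304105 G=8021/1991 H=7168/1991] → run H
t=21: vr[A=2048/335 B=4748288/1304105 G=8021/1991] → run B
t=22: vr[A=2048/335 B=6787072/1304105 G=8021/1991] → run G
t=23: vr[A=2048/335 B=6787072/1304105 G=10012/1991] → run G
t=24: vr[A=2048/335 B=6787072/1304105 G=12003/1991] → run B
t=25: vr[A=2048/335 B=8825856/1304105 G=12003/1991] → run G
t=26: vr[A=2048/335 B=8825856/1304105 G=13994/1991] → run A
t=27: vr[B=8825856/1304105 G=13994/1991] → run B
t=28: vr[G=13994/1991] → run G
t=29: vr[G=15985/1991] → run G
t=30: (idle)
t=31: (idle)
t=32: (idle)
t=33: (idle)
t=34: (idle)
t=35: (idle)
t=36: (idle)

running at tick 14 = H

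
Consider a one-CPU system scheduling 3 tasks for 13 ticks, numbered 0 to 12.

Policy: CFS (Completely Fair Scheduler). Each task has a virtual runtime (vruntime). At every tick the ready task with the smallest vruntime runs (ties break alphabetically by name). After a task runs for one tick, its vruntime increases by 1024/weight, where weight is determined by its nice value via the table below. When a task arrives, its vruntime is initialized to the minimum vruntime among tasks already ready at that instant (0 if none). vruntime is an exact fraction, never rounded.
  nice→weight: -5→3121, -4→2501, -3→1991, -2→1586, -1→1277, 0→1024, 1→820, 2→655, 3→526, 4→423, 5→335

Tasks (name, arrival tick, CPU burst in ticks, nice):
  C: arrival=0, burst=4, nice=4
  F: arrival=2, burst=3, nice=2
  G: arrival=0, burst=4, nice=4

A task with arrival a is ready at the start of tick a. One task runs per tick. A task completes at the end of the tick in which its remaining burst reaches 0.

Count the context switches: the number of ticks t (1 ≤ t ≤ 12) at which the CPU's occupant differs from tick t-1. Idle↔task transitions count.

t=0: vr[C=0 G=0] → run C
t=1: vr[C=1024/423 G=0] → run G
t=2: vr[C=1024/423 F=1024/423 G=1024/423] → run C
t=3: vr[C=2048/423 F=1024/423 G=1024/423] → run F
t=4: vr[C=2048/423 F=1103872/277065 G=1024/423] → run G
t=5: vr[C=2048/423 F=1103872/277065 G=2048/423] → run F
t=6: vr[C=2048/423 F=1537024/277065 G=2048/423] → run C
t=7: vr[C=1024/141 F=1537024/277065 G=2048/423] → run G
t=8: vr[C=1024/141 F=1537024/277065 G=1024/141] → run F
t=9: vr[C=1024/141 G=1024/141] → run C
t=10: vr[G=1024/141] → run G
t=11: (idle)
t=12: (idle)

context switches = 11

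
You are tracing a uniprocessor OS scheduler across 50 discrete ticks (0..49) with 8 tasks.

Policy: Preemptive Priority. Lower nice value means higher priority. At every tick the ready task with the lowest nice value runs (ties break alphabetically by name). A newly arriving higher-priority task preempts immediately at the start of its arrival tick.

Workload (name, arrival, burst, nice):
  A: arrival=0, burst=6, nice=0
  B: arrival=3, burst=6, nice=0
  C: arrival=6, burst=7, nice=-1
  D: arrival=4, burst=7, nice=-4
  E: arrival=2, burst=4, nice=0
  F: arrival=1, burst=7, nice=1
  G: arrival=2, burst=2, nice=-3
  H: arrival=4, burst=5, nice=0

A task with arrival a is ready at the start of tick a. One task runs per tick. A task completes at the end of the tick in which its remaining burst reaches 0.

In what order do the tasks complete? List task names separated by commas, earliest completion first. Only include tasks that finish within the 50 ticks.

completion order = G, D, C, A, B, E, H, F

t=0: ready={A} → run A
t=1: ready={A,F} → run A
t=2: ready={A,E,F,G} → run G
t=3: ready={A,B,E,F,G} → run G
t=4: ready={A,B,D,E,F,H} → run D
t=5: ready={A,B,D,E,F,H} → run D
t=6: ready={A,B,C,D,E,F,H} → run D
t=7: ready={A,B,C,D,E,F,H} → run D
t=8: ready={A,B,C,D,E,F,H} → run D
t=9: ready={A,B,C,D,E,F,H} → run D
t=10: ready={A,B,C,D,E,F,H} → run D
t=11: ready={A,B,C,E,F,H} → run C
t=12: ready={A,B,C,E,F,H} → run C
t=13: ready={A,B,C,E,F,H} → run C
t=14: ready={A,B,C,E,F,H} → run C
t=15: ready={A,B,C,E,F,H} → run C
t=16: ready={A,B,C,E,F,H} → run C
t=17: ready={A,B,C,E,F,H} → run C
t=18: ready={A,B,E,F,H} → run A
t=19: ready={A,B,E,F,H} → run A
t=20: ready={A,B,E,F,H} → run A
t=21: ready={A,B,E,F,H} → run A
t=22: ready={B,E,F,H} → run B
t=23: ready={B,E,F,H} → run B
t=24: ready={B,E,F,H} → run B
t=25: ready={B,E,F,H} → run B
t=26: ready={B,E,F,H} → run B
t=27: ready={B,E,F,H} → run B
t=28: ready={E,F,H} → run E
t=29: ready={E,F,H} → run E
t=30: ready={E,F,H} → run E
t=31: ready={E,F,H} → run E
t=32: ready={F,H} → run H
t=33: ready={F,H} → run H
t=34: ready={F,H} → run H
t=35: ready={F,H} → run H
t=36: ready={F,H} → run H
t=37: ready={F} → run F
t=38: ready={F} → run F
t=39: ready={F} → run F
t=40: ready={F} → run F
t=41: ready={F} → run F
t=42: ready={F} → run F
t=43: ready={F} → run F
t=44: (idle)
t=45: (idle)
t=46: (idle)
t=47: (idle)
t=48: (idle)
t=49: (idle)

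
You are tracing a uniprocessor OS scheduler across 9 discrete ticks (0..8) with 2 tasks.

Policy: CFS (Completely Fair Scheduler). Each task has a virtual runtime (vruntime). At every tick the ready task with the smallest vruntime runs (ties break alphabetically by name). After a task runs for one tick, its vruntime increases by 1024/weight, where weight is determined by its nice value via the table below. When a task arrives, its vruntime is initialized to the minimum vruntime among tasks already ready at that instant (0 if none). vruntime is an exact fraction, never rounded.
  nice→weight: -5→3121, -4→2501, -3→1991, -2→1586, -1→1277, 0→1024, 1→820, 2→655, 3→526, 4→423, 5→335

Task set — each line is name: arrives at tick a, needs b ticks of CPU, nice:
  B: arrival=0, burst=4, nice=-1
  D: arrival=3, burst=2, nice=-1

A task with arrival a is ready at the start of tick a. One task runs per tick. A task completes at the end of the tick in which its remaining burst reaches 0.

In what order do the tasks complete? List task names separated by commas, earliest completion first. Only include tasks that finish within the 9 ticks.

completion order = B, D

t=0: vr[B=0] → run B
t=1: vr[B=1024/1277] → run B
t=2: vr[B=2048/1277] → run B
t=3: vr[B=3072/1277 D=3072/1277] → run B
t=4: vr[D=3072/1277] → run D
t=5: vr[D=4096/1277] → run D
t=6: (idle)
t=7: (idle)
t=8: (idle)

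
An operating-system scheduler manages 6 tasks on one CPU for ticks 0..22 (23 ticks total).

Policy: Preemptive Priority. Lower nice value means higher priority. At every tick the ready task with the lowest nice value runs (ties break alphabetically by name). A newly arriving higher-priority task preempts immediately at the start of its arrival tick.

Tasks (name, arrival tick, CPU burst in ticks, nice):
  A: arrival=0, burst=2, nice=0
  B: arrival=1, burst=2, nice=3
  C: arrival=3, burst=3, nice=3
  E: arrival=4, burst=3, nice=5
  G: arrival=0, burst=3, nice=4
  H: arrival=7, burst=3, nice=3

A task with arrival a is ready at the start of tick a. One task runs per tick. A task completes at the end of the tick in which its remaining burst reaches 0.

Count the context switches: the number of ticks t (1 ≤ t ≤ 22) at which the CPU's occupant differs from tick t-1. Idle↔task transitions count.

t=0: ready={A,G} → run A
t=1: ready={A,B,G} → run A
t=2: ready={B,G} → run B
t=3: ready={B,C,G} → run B
t=4: ready={C,E,G} → run C
t=5: ready={C,E,G} → run C
t=6: ready={C,E,G} → run C
t=7: ready={E,G,H} → run H
t=8: ready={E,G,H} → run H
t=9: ready={E,G,H} → run H
t=10: ready={E,G} → run G
t=11: ready={E,G} → run G
t=12: ready={E,G} → run G
t=13: ready={E} → run E
t=14: ready={E} → run E
t=15: ready={E} → run E
t=16: (idle)
t=17: (idle)
t=18: (idle)
t=19: (idle)
t=20: (idle)
t=21: (idle)
t=22: (idle)

context switches = 6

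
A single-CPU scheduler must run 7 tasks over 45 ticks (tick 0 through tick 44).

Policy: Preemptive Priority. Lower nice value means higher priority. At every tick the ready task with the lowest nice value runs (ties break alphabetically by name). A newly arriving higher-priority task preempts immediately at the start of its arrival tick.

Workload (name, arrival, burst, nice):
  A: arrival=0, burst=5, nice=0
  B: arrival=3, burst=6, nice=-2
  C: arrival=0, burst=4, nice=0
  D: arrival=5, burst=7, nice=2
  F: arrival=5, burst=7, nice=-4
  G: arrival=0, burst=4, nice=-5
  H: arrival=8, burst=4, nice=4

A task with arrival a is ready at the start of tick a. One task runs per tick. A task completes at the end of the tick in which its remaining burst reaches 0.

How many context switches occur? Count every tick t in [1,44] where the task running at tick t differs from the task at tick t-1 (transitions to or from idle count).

t=0: ready={A,C,G} → run G
t=1: ready={A,C,G} → run G
t=2: ready={A,C,G} → run G
t=3: ready={A,B,C,G} → run G
t=4: ready={A,B,C} → run B
t=5: ready={A,B,C,D,F} → run F
t=6: ready={A,B,C,D,F} → run F
t=7: ready={A,B,C,D,F} → run F
t=8: ready={A,B,C,D,F,H} → run F
t=9: ready={A,B,C,D,F,H} → run F
t=10: ready={A,B,C,D,F,H} → run F
t=11: ready={A,B,C,D,F,H} → run F
t=12: ready={A,B,C,D,H} → run B
t=13: ready={A,B,C,D,H} → run B
t=14: ready={A,B,C,D,H} → run B
t=15: ready={A,B,C,D,H} → run B
t=16: ready={A,B,C,D,H} → run B
t=17: ready={A,C,D,H} → run A
t=18: ready={A,C,D,H} → run A
t=19: ready={A,C,D,H} → run A
t=20: ready={A,C,D,H} → run A
t=21: ready={A,C,D,H} → run A
t=22: ready={C,D,H} → run C
t=23: ready={C,D,H} → run C
t=24: ready={C,D,H} → run C
t=25: ready={C,D,H} → run C
t=26: ready={D,H} → run D
t=27: ready={D,H} → run D
t=28: ready={D,H} → run D
t=29: ready={D,H} → run D
t=30: ready={D,H} → run D
t=31: ready={D,H} → run D
t=32: ready={D,H} → run D
t=33: ready={H} → run H
t=34: ready={H} → run H
t=35: ready={H} → run H
t=36: ready={H} → run H
t=37: (idle)
t=38: (idle)
t=39: (idle)
t=40: (idle)
t=41: (idle)
t=42: (idle)
t=43: (idle)
t=44: (idle)

context switches = 8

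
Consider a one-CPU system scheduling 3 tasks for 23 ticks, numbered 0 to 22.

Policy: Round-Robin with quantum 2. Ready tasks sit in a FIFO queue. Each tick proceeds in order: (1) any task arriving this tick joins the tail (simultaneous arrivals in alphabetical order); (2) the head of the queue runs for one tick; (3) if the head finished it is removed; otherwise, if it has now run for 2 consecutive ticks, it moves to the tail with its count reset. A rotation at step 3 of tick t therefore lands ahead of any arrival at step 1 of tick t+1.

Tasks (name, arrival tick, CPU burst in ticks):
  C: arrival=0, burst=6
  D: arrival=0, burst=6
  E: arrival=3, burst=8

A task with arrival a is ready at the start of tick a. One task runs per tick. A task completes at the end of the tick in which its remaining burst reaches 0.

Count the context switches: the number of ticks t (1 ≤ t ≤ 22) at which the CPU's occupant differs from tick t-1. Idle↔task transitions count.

t=0: queue=[C,D] q_used=0 → run C
t=1: queue=[C,D] q_used=1 → run C
t=2: queue=[D,C] q_used=0 → run D
t=3: queue=[D,C,E] q_used=1 → run D
t=4: queue=[C,E,D] q_used=0 → run C
t=5: queue=[C,E,D] q_used=1 → run C
t=6: queue=[E,D,C] q_used=0 → run E
t=7: queue=[E,D,C] q_used=1 → run E
t=8: queue=[D,C,E] q_used=0 → run D
t=9: queue=[D,C,E] q_used=1 → run D
t=10: queue=[C,E,D] q_used=0 → run C
t=11: queue=[C,E,D] q_used=1 → run C
t=12: queue=[E,D] q_used=0 → run E
t=13: queue=[E,D] q_used=1 → run E
t=14: queue=[D,E] q_used=0 → run D
t=15: queue=[D,E] q_used=1 → run D
t=16: queue=[E] q_used=0 → run E
t=17: queue=[E] q_used=1 → run E
t=18: queue=[E] q_used=0 → run E
t=19: queue=[E] q_used=1 → run E
t=20: (idle)
t=21: (idle)
t=22: (idle)

context switches = 9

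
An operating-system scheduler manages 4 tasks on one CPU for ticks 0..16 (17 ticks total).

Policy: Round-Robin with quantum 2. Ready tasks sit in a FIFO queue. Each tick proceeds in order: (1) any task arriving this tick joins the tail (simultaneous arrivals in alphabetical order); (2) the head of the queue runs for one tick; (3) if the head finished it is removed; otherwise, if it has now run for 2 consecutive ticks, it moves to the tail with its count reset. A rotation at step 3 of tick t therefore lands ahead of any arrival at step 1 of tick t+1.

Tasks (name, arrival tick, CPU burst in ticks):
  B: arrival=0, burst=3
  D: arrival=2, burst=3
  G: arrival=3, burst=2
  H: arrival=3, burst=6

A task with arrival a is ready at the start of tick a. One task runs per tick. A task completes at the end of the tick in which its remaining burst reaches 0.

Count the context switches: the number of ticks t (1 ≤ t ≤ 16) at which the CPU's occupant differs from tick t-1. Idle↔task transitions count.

context switches = 6

t=0: queue=[B] q_used=0 → run B
t=1: queue=[B] q_used=1 → run B
t=2: queue=[B,D] q_used=0 → run B
t=3: queue=[D,G,H] q_used=0 → run D
t=4: queue=[D,G,H] q_used=1 → run D
t=5: queue=[G,H,D] q_used=0 → run G
t=6: queue=[G,H,D] q_used=1 → run G
t=7: queue=[H,D] q_used=0 → run H
t=8: queue=[H,D] q_used=1 → run H
t=9: queue=[D,H] q_used=0 → run D
t=10: queue=[H] q_used=0 → run H
t=11: queue=[H] q_used=1 → run H
t=12: queue=[H] q_used=0 → run H
t=13: queue=[H] q_used=1 → run H
t=14: (idle)
t=15: (idle)
t=16: (idle)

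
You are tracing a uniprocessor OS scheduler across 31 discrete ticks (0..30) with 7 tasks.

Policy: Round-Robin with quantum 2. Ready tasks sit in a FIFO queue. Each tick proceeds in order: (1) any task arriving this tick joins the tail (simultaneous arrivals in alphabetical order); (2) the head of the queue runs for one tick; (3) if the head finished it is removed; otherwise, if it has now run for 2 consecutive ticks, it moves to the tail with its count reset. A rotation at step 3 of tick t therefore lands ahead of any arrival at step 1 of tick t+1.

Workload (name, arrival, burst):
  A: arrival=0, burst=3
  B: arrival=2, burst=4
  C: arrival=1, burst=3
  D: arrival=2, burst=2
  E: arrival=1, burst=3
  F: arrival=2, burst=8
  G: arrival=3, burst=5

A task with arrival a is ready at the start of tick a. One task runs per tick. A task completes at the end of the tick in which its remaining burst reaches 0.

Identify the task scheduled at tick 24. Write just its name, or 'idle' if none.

running at tick 24 = F

t=0: queue=[A] q_used=0 → run A
t=1: queue=[A,C,E] q_used=1 → run A
t=2: queue=[C,E,A,B,D,F] q_used=0 → run C
t=3: queue=[C,E,A,B,D,F,G] q_used=1 → run C
t=4: queue=[E,A,B,D,F,G,C] q_used=0 → run E
t=5: queue=[E,A,B,D,F,G,C] q_used=1 → run E
t=6: queue=[A,B,D,F,G,C,E] q_used=0 → run A
t=7: queue=[B,D,F,G,C,E] q_used=0 → run B
t=8: queue=[B,D,F,G,C,E] q_used=1 → run B
t=9: queue=[D,F,G,C,E,B] q_used=0 → run D
t=10: queue=[D,F,G,C,E,B] q_used=1 → run D
t=11: queue=[F,G,C,E,B] q_used=0 → run F
t=12: queue=[F,G,C,E,B] q_used=1 → run F
t=13: queue=[G,C,E,B,F] q_used=0 → run G
t=14: queue=[G,C,E,B,F] q_used=1 → run G
t=15: queue=[C,E,B,F,G] q_used=0 → run C
t=16: queue=[E,B,F,G] q_used=0 → run E
t=17: queue=[B,F,G] q_used=0 → run B
t=18: queue=[B,F,G] q_used=1 → run B
t=19: queue=[F,G] q_used=0 → run F
t=20: queue=[F,G] q_used=1 → run F
t=21: queue=[G,F] q_used=0 → run G
t=22: queue=[G,F] q_used=1 → run G
t=23: queue=[F,G] q_used=0 → run F
t=24: queue=[F,G] q_used=1 → run F
t=25: queue=[G,F] q_used=0 → run G
t=26: queue=[F] q_used=0 → run F
t=27: queue=[F] q_used=1 → run F
t=28: (idle)
t=29: (idle)
t=30: (idle)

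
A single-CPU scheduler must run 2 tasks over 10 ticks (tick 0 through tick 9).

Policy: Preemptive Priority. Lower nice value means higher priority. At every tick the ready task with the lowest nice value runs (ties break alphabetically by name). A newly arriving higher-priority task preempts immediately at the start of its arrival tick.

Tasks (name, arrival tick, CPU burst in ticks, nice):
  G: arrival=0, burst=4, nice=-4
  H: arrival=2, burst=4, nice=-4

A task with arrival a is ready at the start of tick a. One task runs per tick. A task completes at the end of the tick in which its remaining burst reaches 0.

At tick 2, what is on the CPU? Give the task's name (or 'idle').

running at tick 2 = G

t=0: ready={G} → run G
t=1: ready={G} → run G
t=2: ready={G,H} → run G
t=3: ready={G,H} → run G
t=4: ready={H} → run H
t=5: ready={H} → run H
t=6: ready={H} → run H
t=7: ready={H} → run H
t=8: (idle)
t=9: (idle)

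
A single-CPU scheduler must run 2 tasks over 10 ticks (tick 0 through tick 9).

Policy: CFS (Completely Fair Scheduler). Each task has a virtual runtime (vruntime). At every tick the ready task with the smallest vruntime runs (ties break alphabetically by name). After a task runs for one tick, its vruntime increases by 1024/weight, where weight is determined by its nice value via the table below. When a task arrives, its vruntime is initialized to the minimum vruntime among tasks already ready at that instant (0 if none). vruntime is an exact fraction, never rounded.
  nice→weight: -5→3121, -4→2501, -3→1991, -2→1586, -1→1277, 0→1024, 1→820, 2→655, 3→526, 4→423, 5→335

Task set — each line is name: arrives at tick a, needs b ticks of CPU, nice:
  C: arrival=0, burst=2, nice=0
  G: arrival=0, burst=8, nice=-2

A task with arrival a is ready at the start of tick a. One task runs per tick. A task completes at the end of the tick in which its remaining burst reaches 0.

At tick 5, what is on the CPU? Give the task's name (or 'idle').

t=0: vr[C=0 G=0] → run C
t=1: vr[C=1 G=0] → run G
t=2: vr[C=1 G=512/793] → run G
t=3: vr[C=1 G=1024/793] → run C
t=4: vr[G=1024/793] → run G
t=5: vr[G=1536/793] → run G
t=6: vr[G=2048/793] → run G
t=7: vr[G=2560/793] → run G
t=8: vr[G=3072/793] → run G
t=9: vr[G=3584/793] → run G

running at tick 5 = G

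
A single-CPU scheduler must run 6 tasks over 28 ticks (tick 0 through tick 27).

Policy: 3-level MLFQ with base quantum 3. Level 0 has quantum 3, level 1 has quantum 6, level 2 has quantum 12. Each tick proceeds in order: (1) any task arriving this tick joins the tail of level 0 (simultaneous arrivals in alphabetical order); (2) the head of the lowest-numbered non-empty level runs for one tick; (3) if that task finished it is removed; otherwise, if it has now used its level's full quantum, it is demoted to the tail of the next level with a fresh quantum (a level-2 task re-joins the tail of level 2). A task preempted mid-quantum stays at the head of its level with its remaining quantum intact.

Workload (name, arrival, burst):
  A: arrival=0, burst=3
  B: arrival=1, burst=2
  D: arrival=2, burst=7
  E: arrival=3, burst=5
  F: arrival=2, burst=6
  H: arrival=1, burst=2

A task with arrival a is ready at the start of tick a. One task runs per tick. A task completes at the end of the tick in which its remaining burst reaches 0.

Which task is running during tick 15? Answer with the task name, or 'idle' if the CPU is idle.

t=0: L0/L1/L2 = A/-/- → run A
t=1: L0/L1/L2 = ABH/-/- → run A
t=2: L0/L1/L2 = ABHDF/-/- → run A
t=3: L0/L1/L2 = BHDFE/-/- → run B
t=4: L0/L1/L2 = BHDFE/-/- → run B
t=5: L0/L1/L2 = HDFE/-/- → run H
t=6: L0/L1/L2 = HDFE/-/- → run H
t=7: L0/L1/L2 = DFE/-/- → run D
t=8: L0/L1/L2 = DFE/-/- → run D
t=9: L0/L1/L2 = DFE/-/- → run D
t=10: L0/L1/L2 = FE/D/- → run F
t=11: L0/L1/L2 = FE/D/- → run F
t=12: L0/L1/L2 = FE/D/- → run F
t=13: L0/L1/L2 = E/DF/- → run E
t=14: L0/L1/L2 = E/DF/- → run E
t=15: L0/L1/L2 = E/DF/- → run E
t=16: L0/L1/L2 = -/DFE/- → run D
t=17: L0/L1/L2 = -/DFE/- → run D
t=18: L0/L1/L2 = -/DFE/- → run D
t=19: L0/L1/L2 = -/DFE/- → run D
t=20: L0/L1/L2 = -/FE/- → run F
t=21: L0/L1/L2 = -/FE/- → run F
t=22: L0/L1/L2 = -/FE/- → run F
t=23: L0/L1/L2 = -/E/- → run E
t=24: L0/L1/L2 = -/E/- → run E
t=25: (idle)
t=26: (idle)
t=27: (idle)

running at tick 15 = E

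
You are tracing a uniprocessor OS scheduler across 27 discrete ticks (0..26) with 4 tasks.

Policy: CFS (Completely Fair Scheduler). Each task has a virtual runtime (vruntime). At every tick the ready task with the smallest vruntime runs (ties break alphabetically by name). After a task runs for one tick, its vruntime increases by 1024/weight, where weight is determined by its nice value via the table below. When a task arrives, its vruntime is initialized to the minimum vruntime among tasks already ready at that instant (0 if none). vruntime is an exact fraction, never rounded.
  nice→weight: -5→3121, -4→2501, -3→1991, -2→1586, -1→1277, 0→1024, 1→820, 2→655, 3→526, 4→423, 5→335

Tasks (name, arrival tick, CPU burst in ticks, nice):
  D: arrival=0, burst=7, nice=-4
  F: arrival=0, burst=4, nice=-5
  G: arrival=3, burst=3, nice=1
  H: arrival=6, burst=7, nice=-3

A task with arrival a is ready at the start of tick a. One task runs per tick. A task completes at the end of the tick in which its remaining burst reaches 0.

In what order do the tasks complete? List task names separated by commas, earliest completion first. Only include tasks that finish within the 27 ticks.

completion order = F, D, G, H

t=0: vr[D=0 F=0] → run D
t=1: vr[D=1024/2501 F=0] → run F
t=2: vr[D=1024/2501 F=1024/3121] → run F
t=3: vr[D=1024/2501 F=2048/3121 G=1024/2501] → run D
t=4: vr[D=2048/2501 F=2048/3121 G=1024/2501] → run G
t=5: vr[D=2048/2501 F=2048/3121 G=20736/12505] → run F
t=6: vr[D=2048/2501 F=3072/3121 G=20736/12505 H=2048/2501] → run D
t=7: vr[D=3072/2501 F=3072/3121 G=20736/12505 H=2048/2501] → run H
t=8: vr[D=3072/2501 F=3072/3121 G=20736/12505 H=6638592/4979491] → run F
t=9: vr[D=3072/2501 G=20736/12505 H=6638592/4979491] → run D
t=10: vr[D=4096/2501 G=20736/12505 H=6638592/4979491] → run H
t=11: vr[D=4096/2501 G=20736/12505 H=9199616/4979491] → run D
t=12: vr[D=5120/2501 G=20736/12505 H=9199616/4979491] → run G
t=13: vr[D=5120/2501 G=36352/12505 H=9199616/4979491] → run H
t=14: vr[D=5120/2501 G=36352/12505 H=11760640/4979491] → run D
t=15: vr[D=6144/2501 G=36352/12505 H=11760640/4979491] → run H
t=16: vr[D=6144/2501 G=36352/12505 H=14321664/4979491] → run D
t=17: vr[G=36352/12505 H=14321664/4979491] → run H
t=18: vr[G=36352/12505 H=16882688/4979491] → run G
t=19: vr[H=16882688/4979491] → run H
t=20: vr[H=19443712/4979491] → run H
t=21: (idle)
t=22: (idle)
t=23: (idle)
t=24: (idle)
t=25: (idle)
t=26: (idle)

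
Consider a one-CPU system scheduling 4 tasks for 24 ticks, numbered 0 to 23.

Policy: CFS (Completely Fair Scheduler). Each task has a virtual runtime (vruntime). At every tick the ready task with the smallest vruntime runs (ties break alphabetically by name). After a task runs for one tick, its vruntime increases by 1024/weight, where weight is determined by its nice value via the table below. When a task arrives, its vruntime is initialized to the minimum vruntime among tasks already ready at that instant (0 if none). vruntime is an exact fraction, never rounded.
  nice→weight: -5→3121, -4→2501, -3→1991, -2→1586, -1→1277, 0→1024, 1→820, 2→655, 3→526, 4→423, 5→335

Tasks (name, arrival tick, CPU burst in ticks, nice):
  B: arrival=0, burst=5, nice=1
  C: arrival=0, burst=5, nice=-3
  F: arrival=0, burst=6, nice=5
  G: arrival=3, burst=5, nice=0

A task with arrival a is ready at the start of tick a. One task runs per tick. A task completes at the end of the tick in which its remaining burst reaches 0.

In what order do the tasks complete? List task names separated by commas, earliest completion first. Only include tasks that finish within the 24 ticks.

completion order = C, G, B, F

t=0: vr[B=0 C=0 F=0] → run B
t=1: vr[B=256/205 C=0 F=0] → run C
t=2: vr[B=256/205 C=1024/1991 F=0] → run F
t=3: vr[B=256/205 C=1024/1991 F=1024/335 G=1024/1991] → run C
t=4: vr[B=256/205 C=2048/1991 F=1024/335 G=1024/1991] → run G
t=5: vr[B=256/205 C=2048/1991 F=1024/335 G=3015/1991] → run C
t=6: vr[B=256/205 C=3072/1991 F=1024/335 G=3015/1991] → run B
t=7: vr[B=512/205 C=3072/1991 F=1024/335 G=3015/1991] → run G
t=8: vr[B=512/205 C=3072/1991 F=1024/335 G=5006/1991] → run C
t=9: vr[B=512/205 C=4096/1991 F=1024/335 G=5006/1991] → run C
t=10: vr[B=512/205 F=1024/335 G=5006/1991] → run B
t=11: vr[B=768/205 F=1024/335 G=5006/1991] → run G
t=12: vr[B=768/205 F=1024/335 G=6997/1991] → run F
t=13: vr[B=768/205 F=2048/335 G=6997/1991] → run G
t=14: vr[B=768/205 F=2048/335 G=8988/1991] → run B
t=15: vr[B=1024/205 F=2048/335 G=8988/1991] → run G
t=16: vr[B=1024/205 F=2048/335] → run B
t=17: vr[F=2048/335] → run F
t=18: vr[F=3072/335] → run F
t=19: vr[F=4096/335] → run F
t=20: vr[F=1024/67] → run F
t=21: (idle)
t=22: (idle)
t=23: (idle)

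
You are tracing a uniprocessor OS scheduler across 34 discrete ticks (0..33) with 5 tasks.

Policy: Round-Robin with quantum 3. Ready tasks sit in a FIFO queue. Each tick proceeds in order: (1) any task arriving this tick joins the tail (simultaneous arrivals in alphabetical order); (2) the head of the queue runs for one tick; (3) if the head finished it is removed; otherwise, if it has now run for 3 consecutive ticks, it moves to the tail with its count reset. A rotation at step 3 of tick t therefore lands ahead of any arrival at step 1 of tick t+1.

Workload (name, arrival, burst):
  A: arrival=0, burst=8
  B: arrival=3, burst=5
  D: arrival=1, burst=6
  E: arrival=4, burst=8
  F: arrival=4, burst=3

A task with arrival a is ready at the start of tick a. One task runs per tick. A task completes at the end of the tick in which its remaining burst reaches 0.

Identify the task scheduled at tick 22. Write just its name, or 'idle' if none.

running at tick 22 = A

t=0: queue=[A] q_used=0 → run A
t=1: queue=[A,D] q_used=1 → run A
t=2: queue=[A,D] q_used=2 → run A
t=3: queue=[D,A,B] q_used=0 → run D
t=4: queue=[D,A,B,E,F] q_used=1 → run D
t=5: queue=[D,A,B,E,F] q_used=2 → run D
t=6: queue=[A,B,E,F,D] q_used=0 → run A
t=7: queue=[A,B,E,F,D] q_used=1 → run A
t=8: queue=[A,B,E,F,D] q_used=2 → run A
t=9: queue=[B,E,F,D,A] q_used=0 → run B
t=10: queue=[B,E,F,D,A] q_used=1 → run B
t=11: queue=[B,E,F,D,A] q_used=2 → run B
t=12: queue=[E,F,D,A,B] q_used=0 → run E
t=13: queue=[E,F,D,A,B] q_used=1 → run E
t=14: queue=[E,F,D,A,B] q_used=2 → run E
t=15: queue=[F,D,A,B,E] q_used=0 → run F
t=16: queue=[F,D,A,B,E] q_used=1 → run F
t=17: queue=[F,D,A,B,E] q_used=2 → run F
t=18: queue=[D,A,B,E] q_used=0 → run D
t=19: queue=[D,A,B,E] q_used=1 → run D
t=20: queue=[D,A,B,E] q_used=2 → run D
t=21: queue=[A,B,E] q_used=0 → run A
t=22: queue=[A,B,E] q_used=1 → run A
t=23: queue=[B,E] q_used=0 → run B
t=24: queue=[B,E] q_used=1 → run B
t=25: queue=[E] q_used=0 → run E
t=26: queue=[E] q_used=1 → run E
t=27: queue=[E] q_used=2 → run E
t=28: queue=[E] q_used=0 → run E
t=29: queue=[E] q_used=1 → run E
t=30: (idle)
t=31: (idle)
t=32: (idle)
t=33: (idle)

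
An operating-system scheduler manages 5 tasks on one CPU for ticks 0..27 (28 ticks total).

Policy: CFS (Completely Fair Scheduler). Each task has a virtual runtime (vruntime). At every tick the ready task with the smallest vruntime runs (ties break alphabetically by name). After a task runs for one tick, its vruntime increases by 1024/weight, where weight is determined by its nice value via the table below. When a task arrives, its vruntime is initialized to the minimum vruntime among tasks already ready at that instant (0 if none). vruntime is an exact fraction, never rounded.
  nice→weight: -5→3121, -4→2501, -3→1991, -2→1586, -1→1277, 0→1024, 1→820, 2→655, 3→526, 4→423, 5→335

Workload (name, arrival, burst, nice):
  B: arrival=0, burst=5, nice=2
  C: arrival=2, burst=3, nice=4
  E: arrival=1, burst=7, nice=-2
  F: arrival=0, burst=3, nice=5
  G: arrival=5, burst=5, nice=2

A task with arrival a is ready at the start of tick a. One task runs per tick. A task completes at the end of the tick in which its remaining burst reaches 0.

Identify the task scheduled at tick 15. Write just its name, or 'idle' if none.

t=0: vr[B=0 F=0] → run B
t=1: vr[B=1024/655 E=0 F=0] → run E
t=2: vr[B=1024/655 C=0 E=512/793 F=0] → run C
t=3: vr[B=1024/655 C=1024/423 E=512/793 F=0] → run F
t=4: vr[B=1024/655 C=1024/423 E=512/793 F=1024/335] → run E
t=5: vr[B=1024/655 C=1024/423 E=1024/793 F=1024/335 G=1024/793] → run E
t=6: vr[B=1024/655 C=1024/423 E=1536/793 F=1024/335 G=1024/793] → run G
t=7: vr[B=1024/655 C=1024/423 E=1536/793 F=1024/335 G=1482752/519415] → run B
t=8: vr[B=2048/655 C=1024/423 E=1536/793 F=1024/335 G=1482752/519415] → run E
t=9: vr[B=2048/655 C=1024/423 E=2048/793 F=1024/335 G=1482752/519415] → run C
t=10: vr[B=2048/655 C=2048/423 E=2048/793 F=1024/335 G=1482752/519415] → run E
t=11: vr[B=2048/655 C=2048/423 E=2560/793 F=1024/335 G=1482752/519415] → run G
t=12: vr[B=2048/655 C=2048/423 E=2560/793 F=1024/335 G=2294784/519415] → run F
t=13: vr[B=2048/655 C=2048/423 E=2560/793 F=2048/335 G=2294784/519415] → run B
t=14: vr[B=3072/655 C=2048/423 E=2560/793 F=2048/335 G=2294784/519415] → run E
t=15: vr[B=3072/655 C=2048/423 E=3072/793 F=2048/335 G=2294784/519415] → run E
t=16: vr[B=3072/655 C=2048/423 F=2048/335 G=2294784/519415] → run G
t=17: vr[B=3072/655 C=2048/423 F=2048/335 G=3106816/519415] → run B
t=18: vr[B=4096/655 C=2048/423 F=2048/335 G=3106816/519415] → run C
t=19: vr[B=4096/655 F=2048/335 G=3106816/519415] → run G
t=20: vr[B=4096/655 F=2048/335 G=3918848/519415] → run F
t=21: vr[B=4096/655 G=3918848/519415] → run B
t=22: vr[G=3918848/519415] → run G
t=23: (idle)
t=24: (idle)
t=25: (idle)
t=26: (idle)
t=27: (idle)

running at tick 15 = E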